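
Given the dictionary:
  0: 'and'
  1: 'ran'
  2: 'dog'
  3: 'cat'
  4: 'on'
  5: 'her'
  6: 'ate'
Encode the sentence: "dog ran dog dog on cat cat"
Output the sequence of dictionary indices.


Look up each word in the dictionary:
  'dog' -> 2
  'ran' -> 1
  'dog' -> 2
  'dog' -> 2
  'on' -> 4
  'cat' -> 3
  'cat' -> 3

Encoded: [2, 1, 2, 2, 4, 3, 3]


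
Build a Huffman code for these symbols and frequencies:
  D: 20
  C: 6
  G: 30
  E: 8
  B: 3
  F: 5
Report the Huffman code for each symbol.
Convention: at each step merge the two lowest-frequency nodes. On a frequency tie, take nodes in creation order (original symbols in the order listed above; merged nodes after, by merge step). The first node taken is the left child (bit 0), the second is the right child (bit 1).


Huffman tree construction:
Step 1: Merge B(3) + F(5) = 8
Step 2: Merge C(6) + E(8) = 14
Step 3: Merge (B+F)(8) + (C+E)(14) = 22
Step 4: Merge D(20) + ((B+F)+(C+E))(22) = 42
Step 5: Merge G(30) + (D+((B+F)+(C+E)))(42) = 72
Read each symbol's code off the tree from the root (left child = 0, right child = 1).

Codes:
  D: 10 (length 2)
  C: 1110 (length 4)
  G: 0 (length 1)
  E: 1111 (length 4)
  B: 1100 (length 4)
  F: 1101 (length 4)
Average code length: 158/72 = 2.1944 bits/symbol


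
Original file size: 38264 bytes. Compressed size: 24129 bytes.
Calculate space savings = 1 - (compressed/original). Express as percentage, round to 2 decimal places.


ratio = compressed/original = 24129/38264 = 0.630593
savings = 1 - ratio = 1 - 0.630593 = 0.369407
as a percentage: 0.369407 * 100 = 36.94%

Space savings = 1 - 24129/38264 = 36.94%


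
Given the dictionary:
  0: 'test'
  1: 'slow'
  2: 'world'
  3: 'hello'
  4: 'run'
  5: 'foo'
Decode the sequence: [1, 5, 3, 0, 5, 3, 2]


Look up each index in the dictionary:
  1 -> 'slow'
  5 -> 'foo'
  3 -> 'hello'
  0 -> 'test'
  5 -> 'foo'
  3 -> 'hello'
  2 -> 'world'

Decoded: "slow foo hello test foo hello world"


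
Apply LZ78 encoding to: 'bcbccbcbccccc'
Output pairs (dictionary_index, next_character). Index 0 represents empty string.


LZ78 encoding steps:
Dictionary: {0: ''}
Step 1: w='' (idx 0), next='b' -> output (0, 'b'), add 'b' as idx 1
Step 2: w='' (idx 0), next='c' -> output (0, 'c'), add 'c' as idx 2
Step 3: w='b' (idx 1), next='c' -> output (1, 'c'), add 'bc' as idx 3
Step 4: w='c' (idx 2), next='b' -> output (2, 'b'), add 'cb' as idx 4
Step 5: w='cb' (idx 4), next='c' -> output (4, 'c'), add 'cbc' as idx 5
Step 6: w='c' (idx 2), next='c' -> output (2, 'c'), add 'cc' as idx 6
Step 7: w='cc' (idx 6), end of input -> output (6, '')


Encoded: [(0, 'b'), (0, 'c'), (1, 'c'), (2, 'b'), (4, 'c'), (2, 'c'), (6, '')]


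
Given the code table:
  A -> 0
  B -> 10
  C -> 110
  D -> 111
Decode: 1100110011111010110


Decoding:
110 -> C
0 -> A
110 -> C
0 -> A
111 -> D
110 -> C
10 -> B
110 -> C


Result: CACADCBC


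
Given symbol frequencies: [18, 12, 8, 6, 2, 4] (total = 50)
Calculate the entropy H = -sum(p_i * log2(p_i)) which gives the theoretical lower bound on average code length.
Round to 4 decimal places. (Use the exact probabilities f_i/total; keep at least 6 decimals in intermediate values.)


Per-symbol terms -p_i * log2(p_i) with p_i = f_i/50:
  p = 18/50 = 0.360000: log2(p) = -1.473931, -p*log2(p) = 0.530615
  p = 12/50 = 0.240000: log2(p) = -2.058894, -p*log2(p) = 0.494134
  p = 8/50 = 0.160000: log2(p) = -2.643856, -p*log2(p) = 0.423017
  p = 6/50 = 0.120000: log2(p) = -3.058894, -p*log2(p) = 0.367067
  p = 2/50 = 0.040000: log2(p) = -4.643856, -p*log2(p) = 0.185754
  p = 4/50 = 0.080000: log2(p) = -3.643856, -p*log2(p) = 0.291508
H = 0.530615 + 0.494134 + 0.423017 + 0.367067 + 0.185754 + 0.291508 = 2.292095

H = 2.2921 bits/symbol


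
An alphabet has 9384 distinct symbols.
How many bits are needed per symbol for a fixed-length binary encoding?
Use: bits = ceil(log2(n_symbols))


log2(9384) = 13.196
Bracket: 2^13 = 8192 < 9384 <= 2^14 = 16384
So ceil(log2(9384)) = 14

bits = ceil(log2(9384)) = ceil(13.196) = 14 bits


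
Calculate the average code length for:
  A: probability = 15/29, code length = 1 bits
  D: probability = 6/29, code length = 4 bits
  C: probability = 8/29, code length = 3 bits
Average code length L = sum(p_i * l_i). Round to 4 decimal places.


Weighted contributions p_i * l_i:
  A: (15/29) * 1 = 15/29
  D: (6/29) * 4 = 24/29
  C: (8/29) * 3 = 24/29
Sum = (15 + 24 + 24)/29 = 63/29

L = 63/29 = 2.1724 bits/symbol


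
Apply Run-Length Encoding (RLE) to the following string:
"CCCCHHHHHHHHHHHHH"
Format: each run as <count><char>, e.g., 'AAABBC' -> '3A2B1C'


Scanning runs left to right:
  i=0: run of 'C' x 4 -> '4C'
  i=4: run of 'H' x 13 -> '13H'

RLE = 4C13H


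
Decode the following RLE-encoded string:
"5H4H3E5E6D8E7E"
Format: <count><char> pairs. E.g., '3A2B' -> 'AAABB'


Expanding each <count><char> pair:
  5H -> 'HHHHH'
  4H -> 'HHHH'
  3E -> 'EEE'
  5E -> 'EEEEE'
  6D -> 'DDDDDD'
  8E -> 'EEEEEEEE'
  7E -> 'EEEEEEE'

Decoded = HHHHHHHHHEEEEEEEEDDDDDDEEEEEEEEEEEEEEE


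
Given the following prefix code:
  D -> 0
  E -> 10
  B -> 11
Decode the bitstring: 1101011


Decoding step by step:
Bits 11 -> B
Bits 0 -> D
Bits 10 -> E
Bits 11 -> B


Decoded message: BDEB


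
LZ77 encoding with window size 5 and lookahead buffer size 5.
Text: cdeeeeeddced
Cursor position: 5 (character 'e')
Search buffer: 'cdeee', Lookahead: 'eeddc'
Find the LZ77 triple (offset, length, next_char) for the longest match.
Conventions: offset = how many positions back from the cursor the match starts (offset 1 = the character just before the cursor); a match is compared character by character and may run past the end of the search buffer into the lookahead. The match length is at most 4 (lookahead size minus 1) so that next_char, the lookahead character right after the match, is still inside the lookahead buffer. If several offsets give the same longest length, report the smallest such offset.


Try each offset into the search buffer:
  offset=1 (pos 4, char 'e'): match length 2
  offset=2 (pos 3, char 'e'): match length 2
  offset=3 (pos 2, char 'e'): match length 2
  offset=4 (pos 1, char 'd'): match length 0
  offset=5 (pos 0, char 'c'): match length 0
Longest match has length 2, found at offsets 1, 2, 3; take the smallest, offset 1.
next_char = character at position 5 + 2 = 7 -> 'd'

Best match: offset=1, length=2 (matching 'ee' starting at position 4)
LZ77 triple: (1, 2, 'd')


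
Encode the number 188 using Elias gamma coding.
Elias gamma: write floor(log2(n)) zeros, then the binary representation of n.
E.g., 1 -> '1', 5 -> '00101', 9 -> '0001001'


num_bits = floor(log2(188)) + 1 = 8
leading_zeros = num_bits - 1 = 7
binary(188) = 10111100

Elias gamma(188) = '0000000' + '10111100' = 000000010111100 (15 bits)


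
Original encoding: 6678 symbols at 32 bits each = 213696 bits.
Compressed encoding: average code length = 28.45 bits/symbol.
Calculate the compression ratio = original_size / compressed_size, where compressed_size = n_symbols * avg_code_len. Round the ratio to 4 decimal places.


original_size = n_symbols * orig_bits = 6678 * 32 = 213696 bits
compressed_size = n_symbols * avg_code_len = 6678 * 28.45 = 189989.1 bits
ratio = original_size / compressed_size = 213696 / 189989.1 = 1.1248

Compression ratio = 1.1248


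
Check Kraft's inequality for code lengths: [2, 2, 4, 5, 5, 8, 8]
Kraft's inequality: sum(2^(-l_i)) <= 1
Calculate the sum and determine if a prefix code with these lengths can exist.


Sum = 2^(-2) + 2^(-2) + 2^(-4) + 2^(-5) + 2^(-5) + 2^(-8) + 2^(-8)
    = 0.25 + 0.25 + 0.0625 + 0.03125 + 0.03125 + 0.00390625 + 0.00390625
    = 162/256 = 0.6328125
Since 0.6328125 <= 1, Kraft's inequality IS satisfied.
A prefix code with these lengths CAN exist.

Kraft sum = 0.6328125. Satisfied.


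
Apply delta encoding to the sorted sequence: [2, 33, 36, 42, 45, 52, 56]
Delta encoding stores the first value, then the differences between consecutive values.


First value: 2
Deltas:
  33 - 2 = 31
  36 - 33 = 3
  42 - 36 = 6
  45 - 42 = 3
  52 - 45 = 7
  56 - 52 = 4


Delta encoded: [2, 31, 3, 6, 3, 7, 4]


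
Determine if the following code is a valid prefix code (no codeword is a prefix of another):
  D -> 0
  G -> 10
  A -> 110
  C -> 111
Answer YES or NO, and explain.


Checking each pair (does one codeword prefix another?):
  D='0' vs G='10': no prefix
  D='0' vs A='110': no prefix
  D='0' vs C='111': no prefix
  G='10' vs D='0': no prefix
  G='10' vs A='110': no prefix
  G='10' vs C='111': no prefix
  A='110' vs D='0': no prefix
  A='110' vs G='10': no prefix
  A='110' vs C='111': no prefix
  C='111' vs D='0': no prefix
  C='111' vs G='10': no prefix
  C='111' vs A='110': no prefix
No violation found over all pairs.

YES -- this is a valid prefix code. No codeword is a prefix of any other codeword.


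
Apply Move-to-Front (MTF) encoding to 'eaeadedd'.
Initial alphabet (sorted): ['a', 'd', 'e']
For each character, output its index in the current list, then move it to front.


MTF encoding:
'e': index 2 in ['a', 'd', 'e'] -> ['e', 'a', 'd']
'a': index 1 in ['e', 'a', 'd'] -> ['a', 'e', 'd']
'e': index 1 in ['a', 'e', 'd'] -> ['e', 'a', 'd']
'a': index 1 in ['e', 'a', 'd'] -> ['a', 'e', 'd']
'd': index 2 in ['a', 'e', 'd'] -> ['d', 'a', 'e']
'e': index 2 in ['d', 'a', 'e'] -> ['e', 'd', 'a']
'd': index 1 in ['e', 'd', 'a'] -> ['d', 'e', 'a']
'd': index 0 in ['d', 'e', 'a'] -> ['d', 'e', 'a']


Output: [2, 1, 1, 1, 2, 2, 1, 0]


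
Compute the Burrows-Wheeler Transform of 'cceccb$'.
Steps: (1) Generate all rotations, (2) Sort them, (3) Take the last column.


Rotations (sorted):
  0: $cceccb -> last char: b
  1: b$ccecc -> last char: c
  2: cb$ccec -> last char: c
  3: ccb$cce -> last char: e
  4: cceccb$ -> last char: $
  5: ceccb$c -> last char: c
  6: eccb$cc -> last char: c


BWT = bcce$cc


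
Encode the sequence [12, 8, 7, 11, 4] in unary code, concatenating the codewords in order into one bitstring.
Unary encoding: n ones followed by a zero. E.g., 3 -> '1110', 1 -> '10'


Encode each number as n ones followed by a terminating 0:
  12 -> 1111111111110 (13 bits)
  8 -> 111111110 (9 bits)
  7 -> 11111110 (8 bits)
  11 -> 111111111110 (12 bits)
  4 -> 11110 (5 bits)
Total length = 13 + 9 + 8 + 12 + 5 = 47 bits.

Unary([12, 8, 7, 11, 4]) = 11111111111101111111101111111011111111111011110 (47 bits)


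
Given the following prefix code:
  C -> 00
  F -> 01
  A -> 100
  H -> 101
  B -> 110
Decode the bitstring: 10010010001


Decoding step by step:
Bits 100 -> A
Bits 100 -> A
Bits 100 -> A
Bits 01 -> F


Decoded message: AAAF


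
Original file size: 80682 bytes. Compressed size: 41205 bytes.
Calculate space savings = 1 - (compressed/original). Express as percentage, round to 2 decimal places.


ratio = compressed/original = 41205/80682 = 0.510709
savings = 1 - ratio = 1 - 0.510709 = 0.489291
as a percentage: 0.489291 * 100 = 48.93%

Space savings = 1 - 41205/80682 = 48.93%


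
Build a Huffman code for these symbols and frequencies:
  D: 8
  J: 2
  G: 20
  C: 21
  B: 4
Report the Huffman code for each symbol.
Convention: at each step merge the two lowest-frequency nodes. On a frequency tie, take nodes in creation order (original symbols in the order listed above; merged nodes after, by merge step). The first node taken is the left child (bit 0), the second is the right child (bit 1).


Huffman tree construction:
Step 1: Merge J(2) + B(4) = 6
Step 2: Merge (J+B)(6) + D(8) = 14
Step 3: Merge ((J+B)+D)(14) + G(20) = 34
Step 4: Merge C(21) + (((J+B)+D)+G)(34) = 55
Read each symbol's code off the tree from the root (left child = 0, right child = 1).

Codes:
  D: 101 (length 3)
  J: 1000 (length 4)
  G: 11 (length 2)
  C: 0 (length 1)
  B: 1001 (length 4)
Average code length: 109/55 = 1.9818 bits/symbol


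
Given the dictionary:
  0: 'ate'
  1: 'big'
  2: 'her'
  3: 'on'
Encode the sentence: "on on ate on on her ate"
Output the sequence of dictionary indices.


Look up each word in the dictionary:
  'on' -> 3
  'on' -> 3
  'ate' -> 0
  'on' -> 3
  'on' -> 3
  'her' -> 2
  'ate' -> 0

Encoded: [3, 3, 0, 3, 3, 2, 0]


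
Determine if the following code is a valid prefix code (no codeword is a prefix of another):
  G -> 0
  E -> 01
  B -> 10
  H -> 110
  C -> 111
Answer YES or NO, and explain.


Checking each pair (does one codeword prefix another?):
  G='0' vs E='01': prefix -- VIOLATION

NO -- this is NOT a valid prefix code. G (0) is a prefix of E (01).


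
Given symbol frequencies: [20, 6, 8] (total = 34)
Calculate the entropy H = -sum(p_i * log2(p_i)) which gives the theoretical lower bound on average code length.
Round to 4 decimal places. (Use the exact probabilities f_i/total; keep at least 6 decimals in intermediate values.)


Per-symbol terms -p_i * log2(p_i) with p_i = f_i/34:
  p = 20/34 = 0.588235: log2(p) = -0.765535, -p*log2(p) = 0.450315
  p = 6/34 = 0.176471: log2(p) = -2.502500, -p*log2(p) = 0.441618
  p = 8/34 = 0.235294: log2(p) = -2.087463, -p*log2(p) = 0.491168
H = 0.450315 + 0.441618 + 0.491168 = 1.383101

H = 1.3831 bits/symbol


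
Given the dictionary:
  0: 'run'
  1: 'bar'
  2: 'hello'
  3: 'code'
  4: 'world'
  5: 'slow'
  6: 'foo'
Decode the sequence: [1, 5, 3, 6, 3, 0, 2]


Look up each index in the dictionary:
  1 -> 'bar'
  5 -> 'slow'
  3 -> 'code'
  6 -> 'foo'
  3 -> 'code'
  0 -> 'run'
  2 -> 'hello'

Decoded: "bar slow code foo code run hello"


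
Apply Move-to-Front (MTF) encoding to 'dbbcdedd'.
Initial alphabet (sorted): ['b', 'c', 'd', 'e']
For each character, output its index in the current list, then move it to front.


MTF encoding:
'd': index 2 in ['b', 'c', 'd', 'e'] -> ['d', 'b', 'c', 'e']
'b': index 1 in ['d', 'b', 'c', 'e'] -> ['b', 'd', 'c', 'e']
'b': index 0 in ['b', 'd', 'c', 'e'] -> ['b', 'd', 'c', 'e']
'c': index 2 in ['b', 'd', 'c', 'e'] -> ['c', 'b', 'd', 'e']
'd': index 2 in ['c', 'b', 'd', 'e'] -> ['d', 'c', 'b', 'e']
'e': index 3 in ['d', 'c', 'b', 'e'] -> ['e', 'd', 'c', 'b']
'd': index 1 in ['e', 'd', 'c', 'b'] -> ['d', 'e', 'c', 'b']
'd': index 0 in ['d', 'e', 'c', 'b'] -> ['d', 'e', 'c', 'b']


Output: [2, 1, 0, 2, 2, 3, 1, 0]


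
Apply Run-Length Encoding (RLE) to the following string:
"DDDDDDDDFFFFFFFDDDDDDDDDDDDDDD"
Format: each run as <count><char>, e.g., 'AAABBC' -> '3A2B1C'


Scanning runs left to right:
  i=0: run of 'D' x 8 -> '8D'
  i=8: run of 'F' x 7 -> '7F'
  i=15: run of 'D' x 15 -> '15D'

RLE = 8D7F15D


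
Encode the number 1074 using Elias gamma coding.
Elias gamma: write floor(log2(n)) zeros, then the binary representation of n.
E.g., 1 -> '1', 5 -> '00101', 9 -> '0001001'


num_bits = floor(log2(1074)) + 1 = 11
leading_zeros = num_bits - 1 = 10
binary(1074) = 10000110010

Elias gamma(1074) = '0000000000' + '10000110010' = 000000000010000110010 (21 bits)


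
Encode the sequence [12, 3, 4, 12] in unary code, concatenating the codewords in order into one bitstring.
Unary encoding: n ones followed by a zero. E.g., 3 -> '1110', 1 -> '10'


Encode each number as n ones followed by a terminating 0:
  12 -> 1111111111110 (13 bits)
  3 -> 1110 (4 bits)
  4 -> 11110 (5 bits)
  12 -> 1111111111110 (13 bits)
Total length = 13 + 4 + 5 + 13 = 35 bits.

Unary([12, 3, 4, 12]) = 11111111111101110111101111111111110 (35 bits)


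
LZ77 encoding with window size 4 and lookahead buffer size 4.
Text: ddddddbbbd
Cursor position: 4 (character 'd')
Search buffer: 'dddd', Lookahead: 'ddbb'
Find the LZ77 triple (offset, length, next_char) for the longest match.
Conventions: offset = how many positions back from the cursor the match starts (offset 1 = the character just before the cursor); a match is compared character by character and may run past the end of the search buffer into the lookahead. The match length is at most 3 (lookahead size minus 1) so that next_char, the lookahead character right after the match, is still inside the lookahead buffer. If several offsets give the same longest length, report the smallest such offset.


Try each offset into the search buffer:
  offset=1 (pos 3, char 'd'): match length 2
  offset=2 (pos 2, char 'd'): match length 2
  offset=3 (pos 1, char 'd'): match length 2
  offset=4 (pos 0, char 'd'): match length 2
Longest match has length 2, found at offsets 1, 2, 3, 4; take the smallest, offset 1.
next_char = character at position 4 + 2 = 6 -> 'b'

Best match: offset=1, length=2 (matching 'dd' starting at position 3)
LZ77 triple: (1, 2, 'b')


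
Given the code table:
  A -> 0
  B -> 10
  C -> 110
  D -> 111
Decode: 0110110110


Decoding:
0 -> A
110 -> C
110 -> C
110 -> C


Result: ACCC


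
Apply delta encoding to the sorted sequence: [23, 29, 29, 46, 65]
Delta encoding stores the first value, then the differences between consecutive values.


First value: 23
Deltas:
  29 - 23 = 6
  29 - 29 = 0
  46 - 29 = 17
  65 - 46 = 19


Delta encoded: [23, 6, 0, 17, 19]


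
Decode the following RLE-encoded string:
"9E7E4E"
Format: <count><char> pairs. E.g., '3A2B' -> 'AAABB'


Expanding each <count><char> pair:
  9E -> 'EEEEEEEEE'
  7E -> 'EEEEEEE'
  4E -> 'EEEE'

Decoded = EEEEEEEEEEEEEEEEEEEE


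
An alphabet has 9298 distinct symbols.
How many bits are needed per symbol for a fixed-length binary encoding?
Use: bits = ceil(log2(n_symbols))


log2(9298) = 13.1827
Bracket: 2^13 = 8192 < 9298 <= 2^14 = 16384
So ceil(log2(9298)) = 14

bits = ceil(log2(9298)) = ceil(13.1827) = 14 bits


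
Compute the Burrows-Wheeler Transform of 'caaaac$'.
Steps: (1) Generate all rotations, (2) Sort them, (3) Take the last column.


Rotations (sorted):
  0: $caaaac -> last char: c
  1: aaaac$c -> last char: c
  2: aaac$ca -> last char: a
  3: aac$caa -> last char: a
  4: ac$caaa -> last char: a
  5: c$caaaa -> last char: a
  6: caaaac$ -> last char: $


BWT = ccaaaa$


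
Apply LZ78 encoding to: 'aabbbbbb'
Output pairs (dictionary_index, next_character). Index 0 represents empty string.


LZ78 encoding steps:
Dictionary: {0: ''}
Step 1: w='' (idx 0), next='a' -> output (0, 'a'), add 'a' as idx 1
Step 2: w='a' (idx 1), next='b' -> output (1, 'b'), add 'ab' as idx 2
Step 3: w='' (idx 0), next='b' -> output (0, 'b'), add 'b' as idx 3
Step 4: w='b' (idx 3), next='b' -> output (3, 'b'), add 'bb' as idx 4
Step 5: w='bb' (idx 4), end of input -> output (4, '')


Encoded: [(0, 'a'), (1, 'b'), (0, 'b'), (3, 'b'), (4, '')]


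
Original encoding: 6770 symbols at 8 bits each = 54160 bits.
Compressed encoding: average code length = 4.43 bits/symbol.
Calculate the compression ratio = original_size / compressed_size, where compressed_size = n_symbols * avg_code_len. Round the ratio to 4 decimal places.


original_size = n_symbols * orig_bits = 6770 * 8 = 54160 bits
compressed_size = n_symbols * avg_code_len = 6770 * 4.43 = 29991.1 bits
ratio = original_size / compressed_size = 54160 / 29991.1 = 1.8059

Compression ratio = 1.8059


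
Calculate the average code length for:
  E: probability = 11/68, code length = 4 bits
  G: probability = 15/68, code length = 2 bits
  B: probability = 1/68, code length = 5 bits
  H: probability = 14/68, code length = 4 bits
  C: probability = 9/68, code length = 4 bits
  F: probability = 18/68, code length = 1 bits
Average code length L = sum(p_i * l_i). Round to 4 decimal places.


Weighted contributions p_i * l_i:
  E: (11/68) * 4 = 44/68
  G: (15/68) * 2 = 30/68
  B: (1/68) * 5 = 5/68
  H: (14/68) * 4 = 56/68
  C: (9/68) * 4 = 36/68
  F: (18/68) * 1 = 18/68
Sum = (44 + 30 + 5 + 56 + 36 + 18)/68 = 189/68

L = 189/68 = 2.7794 bits/symbol


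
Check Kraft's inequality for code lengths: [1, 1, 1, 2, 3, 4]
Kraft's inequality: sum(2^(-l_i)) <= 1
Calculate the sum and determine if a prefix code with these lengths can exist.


Sum = 2^(-1) + 2^(-1) + 2^(-1) + 2^(-2) + 2^(-3) + 2^(-4)
    = 0.5 + 0.5 + 0.5 + 0.25 + 0.125 + 0.0625
    = 31/16 = 1.9375
Since 1.9375 > 1, Kraft's inequality is NOT satisfied.
A prefix code with these lengths CANNOT exist.

Kraft sum = 1.9375. Not satisfied.


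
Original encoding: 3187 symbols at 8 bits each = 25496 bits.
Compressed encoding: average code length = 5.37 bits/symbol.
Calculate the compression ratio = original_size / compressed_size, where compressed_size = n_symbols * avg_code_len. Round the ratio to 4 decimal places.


original_size = n_symbols * orig_bits = 3187 * 8 = 25496 bits
compressed_size = n_symbols * avg_code_len = 3187 * 5.37 = 17114.19 bits
ratio = original_size / compressed_size = 25496 / 17114.19 = 1.4898

Compression ratio = 1.4898


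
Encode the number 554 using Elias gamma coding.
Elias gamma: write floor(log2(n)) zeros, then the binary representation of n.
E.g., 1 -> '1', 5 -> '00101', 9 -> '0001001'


num_bits = floor(log2(554)) + 1 = 10
leading_zeros = num_bits - 1 = 9
binary(554) = 1000101010

Elias gamma(554) = '000000000' + '1000101010' = 0000000001000101010 (19 bits)


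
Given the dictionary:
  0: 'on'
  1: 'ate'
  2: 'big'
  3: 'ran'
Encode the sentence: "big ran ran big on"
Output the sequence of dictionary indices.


Look up each word in the dictionary:
  'big' -> 2
  'ran' -> 3
  'ran' -> 3
  'big' -> 2
  'on' -> 0

Encoded: [2, 3, 3, 2, 0]


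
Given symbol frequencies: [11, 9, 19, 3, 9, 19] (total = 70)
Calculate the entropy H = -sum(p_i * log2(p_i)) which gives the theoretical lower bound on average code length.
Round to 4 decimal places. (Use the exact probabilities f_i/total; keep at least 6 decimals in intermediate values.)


Per-symbol terms -p_i * log2(p_i) with p_i = f_i/70:
  p = 11/70 = 0.157143: log2(p) = -2.669851, -p*log2(p) = 0.419548
  p = 9/70 = 0.128571: log2(p) = -2.959358, -p*log2(p) = 0.380489
  p = 19/70 = 0.271429: log2(p) = -1.881356, -p*log2(p) = 0.510654
  p = 3/70 = 0.042857: log2(p) = -4.544321, -p*log2(p) = 0.194757
  p = 9/70 = 0.128571: log2(p) = -2.959358, -p*log2(p) = 0.380489
  p = 19/70 = 0.271429: log2(p) = -1.881356, -p*log2(p) = 0.510654
H = 0.419548 + 0.380489 + 0.510654 + 0.194757 + 0.380489 + 0.510654 = 2.396591

H = 2.3966 bits/symbol


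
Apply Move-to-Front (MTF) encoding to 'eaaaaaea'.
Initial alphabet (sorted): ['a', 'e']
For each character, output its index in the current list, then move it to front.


MTF encoding:
'e': index 1 in ['a', 'e'] -> ['e', 'a']
'a': index 1 in ['e', 'a'] -> ['a', 'e']
'a': index 0 in ['a', 'e'] -> ['a', 'e']
'a': index 0 in ['a', 'e'] -> ['a', 'e']
'a': index 0 in ['a', 'e'] -> ['a', 'e']
'a': index 0 in ['a', 'e'] -> ['a', 'e']
'e': index 1 in ['a', 'e'] -> ['e', 'a']
'a': index 1 in ['e', 'a'] -> ['a', 'e']


Output: [1, 1, 0, 0, 0, 0, 1, 1]


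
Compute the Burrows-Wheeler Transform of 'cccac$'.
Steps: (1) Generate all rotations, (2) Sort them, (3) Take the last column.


Rotations (sorted):
  0: $cccac -> last char: c
  1: ac$ccc -> last char: c
  2: c$ccca -> last char: a
  3: cac$cc -> last char: c
  4: ccac$c -> last char: c
  5: cccac$ -> last char: $


BWT = ccacc$


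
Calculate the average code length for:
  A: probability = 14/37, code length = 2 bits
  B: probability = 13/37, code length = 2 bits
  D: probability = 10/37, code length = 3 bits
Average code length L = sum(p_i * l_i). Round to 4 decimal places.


Weighted contributions p_i * l_i:
  A: (14/37) * 2 = 28/37
  B: (13/37) * 2 = 26/37
  D: (10/37) * 3 = 30/37
Sum = (28 + 26 + 30)/37 = 84/37

L = 84/37 = 2.2703 bits/symbol


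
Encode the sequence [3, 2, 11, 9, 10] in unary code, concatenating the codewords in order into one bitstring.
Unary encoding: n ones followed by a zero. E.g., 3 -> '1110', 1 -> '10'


Encode each number as n ones followed by a terminating 0:
  3 -> 1110 (4 bits)
  2 -> 110 (3 bits)
  11 -> 111111111110 (12 bits)
  9 -> 1111111110 (10 bits)
  10 -> 11111111110 (11 bits)
Total length = 4 + 3 + 12 + 10 + 11 = 40 bits.

Unary([3, 2, 11, 9, 10]) = 1110110111111111110111111111011111111110 (40 bits)


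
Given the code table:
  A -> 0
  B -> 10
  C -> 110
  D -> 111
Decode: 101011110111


Decoding:
10 -> B
10 -> B
111 -> D
10 -> B
111 -> D


Result: BBDBD


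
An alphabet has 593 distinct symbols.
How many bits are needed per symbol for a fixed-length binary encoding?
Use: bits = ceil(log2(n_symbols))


log2(593) = 9.2119
Bracket: 2^9 = 512 < 593 <= 2^10 = 1024
So ceil(log2(593)) = 10

bits = ceil(log2(593)) = ceil(9.2119) = 10 bits


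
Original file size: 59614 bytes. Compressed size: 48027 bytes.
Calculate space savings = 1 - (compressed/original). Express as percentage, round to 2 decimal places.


ratio = compressed/original = 48027/59614 = 0.805633
savings = 1 - ratio = 1 - 0.805633 = 0.194367
as a percentage: 0.194367 * 100 = 19.44%

Space savings = 1 - 48027/59614 = 19.44%


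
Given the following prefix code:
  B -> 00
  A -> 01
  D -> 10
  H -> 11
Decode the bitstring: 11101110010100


Decoding step by step:
Bits 11 -> H
Bits 10 -> D
Bits 11 -> H
Bits 10 -> D
Bits 01 -> A
Bits 01 -> A
Bits 00 -> B


Decoded message: HDHDAAB


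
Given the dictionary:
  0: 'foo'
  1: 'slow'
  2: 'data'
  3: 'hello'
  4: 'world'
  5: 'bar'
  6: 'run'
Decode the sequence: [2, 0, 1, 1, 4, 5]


Look up each index in the dictionary:
  2 -> 'data'
  0 -> 'foo'
  1 -> 'slow'
  1 -> 'slow'
  4 -> 'world'
  5 -> 'bar'

Decoded: "data foo slow slow world bar"


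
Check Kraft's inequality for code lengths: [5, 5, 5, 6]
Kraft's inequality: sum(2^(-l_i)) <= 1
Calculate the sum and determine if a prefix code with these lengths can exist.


Sum = 2^(-5) + 2^(-5) + 2^(-5) + 2^(-6)
    = 0.03125 + 0.03125 + 0.03125 + 0.015625
    = 7/64 = 0.109375
Since 0.109375 <= 1, Kraft's inequality IS satisfied.
A prefix code with these lengths CAN exist.

Kraft sum = 0.109375. Satisfied.


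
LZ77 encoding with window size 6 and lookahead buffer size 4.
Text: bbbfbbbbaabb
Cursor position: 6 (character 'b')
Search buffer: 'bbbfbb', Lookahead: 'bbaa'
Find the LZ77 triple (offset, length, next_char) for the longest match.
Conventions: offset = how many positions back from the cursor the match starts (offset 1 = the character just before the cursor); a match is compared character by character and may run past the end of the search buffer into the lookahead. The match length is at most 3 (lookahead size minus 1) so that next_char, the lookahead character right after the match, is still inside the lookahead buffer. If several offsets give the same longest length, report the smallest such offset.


Try each offset into the search buffer:
  offset=1 (pos 5, char 'b'): match length 2
  offset=2 (pos 4, char 'b'): match length 2
  offset=3 (pos 3, char 'f'): match length 0
  offset=4 (pos 2, char 'b'): match length 1
  offset=5 (pos 1, char 'b'): match length 2
  offset=6 (pos 0, char 'b'): match length 2
Longest match has length 2, found at offsets 1, 2, 5, 6; take the smallest, offset 1.
next_char = character at position 6 + 2 = 8 -> 'a'

Best match: offset=1, length=2 (matching 'bb' starting at position 5)
LZ77 triple: (1, 2, 'a')


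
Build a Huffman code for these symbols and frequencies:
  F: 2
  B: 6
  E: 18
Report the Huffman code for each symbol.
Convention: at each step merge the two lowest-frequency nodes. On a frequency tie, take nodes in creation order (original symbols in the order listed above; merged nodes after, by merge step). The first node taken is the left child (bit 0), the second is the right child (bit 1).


Huffman tree construction:
Step 1: Merge F(2) + B(6) = 8
Step 2: Merge (F+B)(8) + E(18) = 26
Read each symbol's code off the tree from the root (left child = 0, right child = 1).

Codes:
  F: 00 (length 2)
  B: 01 (length 2)
  E: 1 (length 1)
Average code length: 34/26 = 1.3077 bits/symbol


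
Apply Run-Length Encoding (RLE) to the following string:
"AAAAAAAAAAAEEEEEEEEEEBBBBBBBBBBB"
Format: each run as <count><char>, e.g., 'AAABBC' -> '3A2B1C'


Scanning runs left to right:
  i=0: run of 'A' x 11 -> '11A'
  i=11: run of 'E' x 10 -> '10E'
  i=21: run of 'B' x 11 -> '11B'

RLE = 11A10E11B


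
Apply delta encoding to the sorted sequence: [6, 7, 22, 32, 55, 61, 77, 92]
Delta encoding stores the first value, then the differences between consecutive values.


First value: 6
Deltas:
  7 - 6 = 1
  22 - 7 = 15
  32 - 22 = 10
  55 - 32 = 23
  61 - 55 = 6
  77 - 61 = 16
  92 - 77 = 15


Delta encoded: [6, 1, 15, 10, 23, 6, 16, 15]


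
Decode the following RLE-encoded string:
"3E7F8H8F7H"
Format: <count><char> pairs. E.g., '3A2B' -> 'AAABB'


Expanding each <count><char> pair:
  3E -> 'EEE'
  7F -> 'FFFFFFF'
  8H -> 'HHHHHHHH'
  8F -> 'FFFFFFFF'
  7H -> 'HHHHHHH'

Decoded = EEEFFFFFFFHHHHHHHHFFFFFFFFHHHHHHH


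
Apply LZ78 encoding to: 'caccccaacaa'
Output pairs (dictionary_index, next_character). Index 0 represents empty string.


LZ78 encoding steps:
Dictionary: {0: ''}
Step 1: w='' (idx 0), next='c' -> output (0, 'c'), add 'c' as idx 1
Step 2: w='' (idx 0), next='a' -> output (0, 'a'), add 'a' as idx 2
Step 3: w='c' (idx 1), next='c' -> output (1, 'c'), add 'cc' as idx 3
Step 4: w='cc' (idx 3), next='a' -> output (3, 'a'), add 'cca' as idx 4
Step 5: w='a' (idx 2), next='c' -> output (2, 'c'), add 'ac' as idx 5
Step 6: w='a' (idx 2), next='a' -> output (2, 'a'), add 'aa' as idx 6


Encoded: [(0, 'c'), (0, 'a'), (1, 'c'), (3, 'a'), (2, 'c'), (2, 'a')]


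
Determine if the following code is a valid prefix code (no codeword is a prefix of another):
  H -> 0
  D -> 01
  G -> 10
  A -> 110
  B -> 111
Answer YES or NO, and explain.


Checking each pair (does one codeword prefix another?):
  H='0' vs D='01': prefix -- VIOLATION

NO -- this is NOT a valid prefix code. H (0) is a prefix of D (01).


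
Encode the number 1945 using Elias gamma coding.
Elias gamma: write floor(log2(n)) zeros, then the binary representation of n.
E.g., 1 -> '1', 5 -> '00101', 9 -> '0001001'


num_bits = floor(log2(1945)) + 1 = 11
leading_zeros = num_bits - 1 = 10
binary(1945) = 11110011001

Elias gamma(1945) = '0000000000' + '11110011001' = 000000000011110011001 (21 bits)


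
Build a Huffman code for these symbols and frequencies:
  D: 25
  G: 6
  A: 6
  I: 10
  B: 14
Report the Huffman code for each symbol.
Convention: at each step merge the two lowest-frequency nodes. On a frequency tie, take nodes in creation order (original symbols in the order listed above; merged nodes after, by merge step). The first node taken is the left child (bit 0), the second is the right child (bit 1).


Huffman tree construction:
Step 1: Merge G(6) + A(6) = 12
Step 2: Merge I(10) + (G+A)(12) = 22
Step 3: Merge B(14) + (I+(G+A))(22) = 36
Step 4: Merge D(25) + (B+(I+(G+A)))(36) = 61
Read each symbol's code off the tree from the root (left child = 0, right child = 1).

Codes:
  D: 0 (length 1)
  G: 1110 (length 4)
  A: 1111 (length 4)
  I: 110 (length 3)
  B: 10 (length 2)
Average code length: 131/61 = 2.1475 bits/symbol


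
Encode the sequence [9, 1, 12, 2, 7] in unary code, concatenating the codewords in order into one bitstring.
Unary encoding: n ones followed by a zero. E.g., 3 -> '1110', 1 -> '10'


Encode each number as n ones followed by a terminating 0:
  9 -> 1111111110 (10 bits)
  1 -> 10 (2 bits)
  12 -> 1111111111110 (13 bits)
  2 -> 110 (3 bits)
  7 -> 11111110 (8 bits)
Total length = 10 + 2 + 13 + 3 + 8 = 36 bits.

Unary([9, 1, 12, 2, 7]) = 111111111010111111111111011011111110 (36 bits)


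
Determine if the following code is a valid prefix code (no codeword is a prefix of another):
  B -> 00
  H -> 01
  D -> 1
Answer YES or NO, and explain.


Checking each pair (does one codeword prefix another?):
  B='00' vs H='01': no prefix
  B='00' vs D='1': no prefix
  H='01' vs B='00': no prefix
  H='01' vs D='1': no prefix
  D='1' vs B='00': no prefix
  D='1' vs H='01': no prefix
No violation found over all pairs.

YES -- this is a valid prefix code. No codeword is a prefix of any other codeword.


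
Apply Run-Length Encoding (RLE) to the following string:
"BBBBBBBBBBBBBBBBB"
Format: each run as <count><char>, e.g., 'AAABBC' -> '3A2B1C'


Scanning runs left to right:
  i=0: run of 'B' x 17 -> '17B'

RLE = 17B


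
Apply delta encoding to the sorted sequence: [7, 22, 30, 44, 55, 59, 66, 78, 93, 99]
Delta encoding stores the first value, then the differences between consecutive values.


First value: 7
Deltas:
  22 - 7 = 15
  30 - 22 = 8
  44 - 30 = 14
  55 - 44 = 11
  59 - 55 = 4
  66 - 59 = 7
  78 - 66 = 12
  93 - 78 = 15
  99 - 93 = 6


Delta encoded: [7, 15, 8, 14, 11, 4, 7, 12, 15, 6]


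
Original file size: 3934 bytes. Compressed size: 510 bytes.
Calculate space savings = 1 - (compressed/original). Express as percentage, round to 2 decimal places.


ratio = compressed/original = 510/3934 = 0.129639
savings = 1 - ratio = 1 - 0.129639 = 0.870361
as a percentage: 0.870361 * 100 = 87.04%

Space savings = 1 - 510/3934 = 87.04%


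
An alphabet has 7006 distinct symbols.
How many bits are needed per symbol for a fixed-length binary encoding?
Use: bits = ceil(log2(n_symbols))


log2(7006) = 12.7744
Bracket: 2^12 = 4096 < 7006 <= 2^13 = 8192
So ceil(log2(7006)) = 13

bits = ceil(log2(7006)) = ceil(12.7744) = 13 bits


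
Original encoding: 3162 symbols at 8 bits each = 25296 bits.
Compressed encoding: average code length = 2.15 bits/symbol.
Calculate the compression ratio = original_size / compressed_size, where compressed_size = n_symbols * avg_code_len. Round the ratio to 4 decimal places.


original_size = n_symbols * orig_bits = 3162 * 8 = 25296 bits
compressed_size = n_symbols * avg_code_len = 3162 * 2.15 = 6798.3 bits
ratio = original_size / compressed_size = 25296 / 6798.3 = 3.7209

Compression ratio = 3.7209


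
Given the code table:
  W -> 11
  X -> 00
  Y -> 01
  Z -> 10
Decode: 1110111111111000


Decoding:
11 -> W
10 -> Z
11 -> W
11 -> W
11 -> W
11 -> W
10 -> Z
00 -> X


Result: WZWWWWZX


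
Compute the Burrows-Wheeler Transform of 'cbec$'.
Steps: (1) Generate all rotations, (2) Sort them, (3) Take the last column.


Rotations (sorted):
  0: $cbec -> last char: c
  1: bec$c -> last char: c
  2: c$cbe -> last char: e
  3: cbec$ -> last char: $
  4: ec$cb -> last char: b


BWT = cce$b


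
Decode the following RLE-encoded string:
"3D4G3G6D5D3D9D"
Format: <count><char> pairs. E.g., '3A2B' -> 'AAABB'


Expanding each <count><char> pair:
  3D -> 'DDD'
  4G -> 'GGGG'
  3G -> 'GGG'
  6D -> 'DDDDDD'
  5D -> 'DDDDD'
  3D -> 'DDD'
  9D -> 'DDDDDDDDD'

Decoded = DDDGGGGGGGDDDDDDDDDDDDDDDDDDDDDDD


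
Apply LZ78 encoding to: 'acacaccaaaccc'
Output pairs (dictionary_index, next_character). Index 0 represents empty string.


LZ78 encoding steps:
Dictionary: {0: ''}
Step 1: w='' (idx 0), next='a' -> output (0, 'a'), add 'a' as idx 1
Step 2: w='' (idx 0), next='c' -> output (0, 'c'), add 'c' as idx 2
Step 3: w='a' (idx 1), next='c' -> output (1, 'c'), add 'ac' as idx 3
Step 4: w='ac' (idx 3), next='c' -> output (3, 'c'), add 'acc' as idx 4
Step 5: w='a' (idx 1), next='a' -> output (1, 'a'), add 'aa' as idx 5
Step 6: w='acc' (idx 4), next='c' -> output (4, 'c'), add 'accc' as idx 6


Encoded: [(0, 'a'), (0, 'c'), (1, 'c'), (3, 'c'), (1, 'a'), (4, 'c')]


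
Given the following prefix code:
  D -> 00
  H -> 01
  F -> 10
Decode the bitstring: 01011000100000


Decoding step by step:
Bits 01 -> H
Bits 01 -> H
Bits 10 -> F
Bits 00 -> D
Bits 10 -> F
Bits 00 -> D
Bits 00 -> D


Decoded message: HHFDFDD


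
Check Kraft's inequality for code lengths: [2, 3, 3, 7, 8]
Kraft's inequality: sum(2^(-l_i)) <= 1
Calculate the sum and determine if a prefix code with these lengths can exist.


Sum = 2^(-2) + 2^(-3) + 2^(-3) + 2^(-7) + 2^(-8)
    = 0.25 + 0.125 + 0.125 + 0.0078125 + 0.00390625
    = 131/256 = 0.51171875
Since 0.51171875 <= 1, Kraft's inequality IS satisfied.
A prefix code with these lengths CAN exist.

Kraft sum = 0.51171875. Satisfied.


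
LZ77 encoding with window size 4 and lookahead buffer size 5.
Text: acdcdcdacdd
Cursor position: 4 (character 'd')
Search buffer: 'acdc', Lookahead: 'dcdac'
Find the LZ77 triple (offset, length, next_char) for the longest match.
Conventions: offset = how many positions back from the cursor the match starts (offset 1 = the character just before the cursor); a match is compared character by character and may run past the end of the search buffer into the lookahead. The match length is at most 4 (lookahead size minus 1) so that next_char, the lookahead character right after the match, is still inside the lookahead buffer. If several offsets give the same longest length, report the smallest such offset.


Try each offset into the search buffer:
  offset=1 (pos 3, char 'c'): match length 0
  offset=2 (pos 2, char 'd'): match length 3
  offset=3 (pos 1, char 'c'): match length 0
  offset=4 (pos 0, char 'a'): match length 0
Longest match has length 3 at offset 2.
next_char = character at position 4 + 3 = 7 -> 'a'

Best match: offset=2, length=3 (matching 'dcd' starting at position 2)
LZ77 triple: (2, 3, 'a')


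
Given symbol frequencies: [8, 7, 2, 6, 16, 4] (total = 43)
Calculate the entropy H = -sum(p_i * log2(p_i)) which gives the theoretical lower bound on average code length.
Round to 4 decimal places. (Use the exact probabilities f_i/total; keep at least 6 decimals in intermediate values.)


Per-symbol terms -p_i * log2(p_i) with p_i = f_i/43:
  p = 8/43 = 0.186047: log2(p) = -2.426265, -p*log2(p) = 0.451398
  p = 7/43 = 0.162791: log2(p) = -2.618910, -p*log2(p) = 0.426334
  p = 2/43 = 0.046512: log2(p) = -4.426265, -p*log2(p) = 0.205873
  p = 6/43 = 0.139535: log2(p) = -2.841302, -p*log2(p) = 0.396461
  p = 16/43 = 0.372093: log2(p) = -1.426265, -p*log2(p) = 0.530703
  p = 4/43 = 0.093023: log2(p) = -3.426265, -p*log2(p) = 0.318722
H = 0.451398 + 0.426334 + 0.205873 + 0.396461 + 0.530703 + 0.318722 = 2.329491

H = 2.3295 bits/symbol


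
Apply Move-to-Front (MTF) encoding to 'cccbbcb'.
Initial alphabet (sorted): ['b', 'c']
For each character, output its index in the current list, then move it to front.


MTF encoding:
'c': index 1 in ['b', 'c'] -> ['c', 'b']
'c': index 0 in ['c', 'b'] -> ['c', 'b']
'c': index 0 in ['c', 'b'] -> ['c', 'b']
'b': index 1 in ['c', 'b'] -> ['b', 'c']
'b': index 0 in ['b', 'c'] -> ['b', 'c']
'c': index 1 in ['b', 'c'] -> ['c', 'b']
'b': index 1 in ['c', 'b'] -> ['b', 'c']


Output: [1, 0, 0, 1, 0, 1, 1]


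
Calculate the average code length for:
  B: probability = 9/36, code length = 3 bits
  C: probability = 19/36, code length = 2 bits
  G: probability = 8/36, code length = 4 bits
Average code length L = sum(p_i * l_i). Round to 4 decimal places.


Weighted contributions p_i * l_i:
  B: (9/36) * 3 = 27/36
  C: (19/36) * 2 = 38/36
  G: (8/36) * 4 = 32/36
Sum = (27 + 38 + 32)/36 = 97/36

L = 97/36 = 2.6944 bits/symbol


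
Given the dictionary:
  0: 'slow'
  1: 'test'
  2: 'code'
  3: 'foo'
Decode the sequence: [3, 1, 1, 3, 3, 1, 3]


Look up each index in the dictionary:
  3 -> 'foo'
  1 -> 'test'
  1 -> 'test'
  3 -> 'foo'
  3 -> 'foo'
  1 -> 'test'
  3 -> 'foo'

Decoded: "foo test test foo foo test foo"


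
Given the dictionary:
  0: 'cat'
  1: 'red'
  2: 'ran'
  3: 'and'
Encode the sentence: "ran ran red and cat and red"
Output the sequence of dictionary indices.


Look up each word in the dictionary:
  'ran' -> 2
  'ran' -> 2
  'red' -> 1
  'and' -> 3
  'cat' -> 0
  'and' -> 3
  'red' -> 1

Encoded: [2, 2, 1, 3, 0, 3, 1]


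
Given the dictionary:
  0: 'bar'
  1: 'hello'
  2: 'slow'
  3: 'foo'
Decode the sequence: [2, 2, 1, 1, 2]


Look up each index in the dictionary:
  2 -> 'slow'
  2 -> 'slow'
  1 -> 'hello'
  1 -> 'hello'
  2 -> 'slow'

Decoded: "slow slow hello hello slow"


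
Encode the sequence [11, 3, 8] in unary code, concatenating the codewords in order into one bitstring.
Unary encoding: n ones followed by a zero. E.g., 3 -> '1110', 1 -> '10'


Encode each number as n ones followed by a terminating 0:
  11 -> 111111111110 (12 bits)
  3 -> 1110 (4 bits)
  8 -> 111111110 (9 bits)
Total length = 12 + 4 + 9 = 25 bits.

Unary([11, 3, 8]) = 1111111111101110111111110 (25 bits)


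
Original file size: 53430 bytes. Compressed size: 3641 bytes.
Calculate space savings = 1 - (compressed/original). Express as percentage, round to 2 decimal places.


ratio = compressed/original = 3641/53430 = 0.068145
savings = 1 - ratio = 1 - 0.068145 = 0.931855
as a percentage: 0.931855 * 100 = 93.19%

Space savings = 1 - 3641/53430 = 93.19%
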